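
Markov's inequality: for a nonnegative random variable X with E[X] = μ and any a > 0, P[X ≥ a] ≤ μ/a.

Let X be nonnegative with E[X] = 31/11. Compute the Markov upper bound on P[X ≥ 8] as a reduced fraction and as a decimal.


μ = E[X] = 31/11, a = 8.
Markov: P[X ≥ 8] ≤ μ/a = (31/11)/8 = 31/88.
Numerically: ≈ 0.352.
(Since a = 8 > μ = 2.818, the bound 31/88 is < 1 and informative.)

P[X ≥ 8] ≤ 31/88 ≈ 0.352.


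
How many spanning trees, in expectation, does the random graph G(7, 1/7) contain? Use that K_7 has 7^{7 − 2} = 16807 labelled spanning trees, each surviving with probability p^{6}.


K_7 has 7^{7 − 2} = 16807 labelled spanning trees.
For each such spanning tree H, let X_H = 1 if all 6 edges of H are present in G. Then P[X_H = 1] = p^{6} = (1/7)^{6} = 1/117649.
Summing the indicators: E[X] = Σ_H E[X_H] = 16807 · p^{6} = 16807 · 1/117649 = 1/7.
Numerically: E[X] ≈ 0.142857.

E[X] = 16807 · (1/7)^{6} = 1/7 ≈ 0.142857.


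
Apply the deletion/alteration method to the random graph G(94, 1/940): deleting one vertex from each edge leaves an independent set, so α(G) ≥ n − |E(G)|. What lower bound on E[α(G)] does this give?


E[|E(G)|] = C(94, 2)·p = 4371 · (1/940) = 93/20.
E[α(G)] ≥ n − E[|E(G)|] = 94 − 93/20 = 1787/20.
Numerically: ≈ 89.350000.
(This is only a lower bound; the true E[α(G)] may be larger.)

E[α(G)] ≥ 1787/20 ≈ 89.350000.


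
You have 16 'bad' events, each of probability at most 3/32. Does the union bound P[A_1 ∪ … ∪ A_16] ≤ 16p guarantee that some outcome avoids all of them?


Union bound: P[∪_{i=1}^{16} A_i] ≤ Σ_i P[A_i] ≤ 16·p = 16·(3/32) = 3/2.
Numerically: 3/2 ≈ 1.500000.
Is 3/2 < 1? NO.
Since the bound 3/2 is ≥ 1, the union bound is uninformative here; it does NOT by itself certify existence.

16·p = 3/2 ≈ 1.500000; existence NOT certified by the union bound.


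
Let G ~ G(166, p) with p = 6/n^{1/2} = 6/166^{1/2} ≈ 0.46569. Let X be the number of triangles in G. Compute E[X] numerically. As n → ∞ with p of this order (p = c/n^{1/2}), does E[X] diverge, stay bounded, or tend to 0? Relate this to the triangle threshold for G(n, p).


Number of potential triangles: C(166, 3) = 748660.
Each occurs with probability p³ ≈ (0.46569)³ ≈ 1.00993080e-01.
By linearity: E[X] = C(166, 3)·p³ ≈ 748660 · 1.00993080e-01 ≈ 75609.479612.
Since α = 1/2 < 1, p = c/n^{1/2} ≫ 1/n is above the triangle threshold p ~ 1/n. Asymptotically E[X] ~ (c³/6)·n^{3(1−α)} = (6³/6)·n^{1.5} → ∞; triangles are abundant w.h.p.

E[X] ≈ 75609.479612; in regime p = Θ(1/n^{1/2}) E[X] diverges (above the triangle threshold p ~ 1/n).


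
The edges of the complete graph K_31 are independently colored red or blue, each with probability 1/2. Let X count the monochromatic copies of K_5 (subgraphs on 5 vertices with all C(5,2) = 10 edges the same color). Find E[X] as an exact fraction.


Let X = Σ_S X_S over the C(31, 5) = 169911 subsets S of size 5, where X_S = 1 if the K_5 on S is monochromatic.
For a fixed S, the K_5 on S has C(5, 2) = 10 edges. P[all 10 edges red] = (1/2)^10, and likewise for blue, so P[monochromatic] = 2·(1/2)^10 = 2^{1 − 10} = 1/512.
By linearity: E[X] = C(31, 5) · 2^{1 − 10} = 169911 · 1/512 = 169911/512.
Numerically: E[X] ≈ 331.857422.

E[X] = C(31,5)·2^(1−C(5,2)) = 169911/512 ≈ 331.857422.


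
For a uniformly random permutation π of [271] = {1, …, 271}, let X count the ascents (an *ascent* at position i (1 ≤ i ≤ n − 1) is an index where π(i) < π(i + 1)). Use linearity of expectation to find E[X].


Write X = Σ X_I over i = 1, …, 270, with X_I the indicator of one ascent.
There are 270 indicators.
For each fixed i, the pair (π(i), π(i+1)) is a uniformly random ordered pair of distinct values from {1, …, 271}; by symmetry P[π(i) < π(i+1)] = 1/2.
By linearity: E[X] = 270 · (1/2) = (271 − 1) · (1/2) = 135 ≈ 135.0000.

E[X] = 135 = 135.0000.


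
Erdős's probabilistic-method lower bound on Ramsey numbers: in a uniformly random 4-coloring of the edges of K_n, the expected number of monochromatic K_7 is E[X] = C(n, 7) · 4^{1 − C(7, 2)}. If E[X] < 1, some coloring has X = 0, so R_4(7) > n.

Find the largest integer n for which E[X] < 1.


We need C(n, 7) · 4^{1 − 21} < 1, i.e. C(n, 7) < 4^{21 − 1} = 1099511627776.
Check values of n near the boundary:
  n = 175: C(175, 7) = 883208107275; 883208107275 < 1099511627776? YES
  n = 176: C(176, 7) = 919790691600; 919790691600 < 1099511627776? YES
  n = 177: C(177, 7) = 957664425960; 957664425960 < 1099511627776? YES
  n = 178: C(178, 7) = 996867063280; 996867063280 < 1099511627776? YES
  n = 179: C(179, 7) = 1037437234460; 1037437234460 < 1099511627776? YES
  n = 180: C(180, 7) = 1079414463600; 1079414463600 < 1099511627776? YES
  n = 181: C(181, 7) = 1122839183400; 1122839183400 < 1099511627776? NO
  n = 182: C(182, 7) = 1167752750736; 1167752750736 < 1099511627776? NO
  n = 183: C(183, 7) = 1214197462413; 1214197462413 < 1099511627776? NO
The largest n with C(n, 7) < 1099511627776 is n = 180 (where E[X] = 67463403975/68719476736 ≈ 0.98172). Hence R_4(7) > 180, i.e. R_4(7) ≥ 181.

Largest n = 180; hence R_4(7) > 180.


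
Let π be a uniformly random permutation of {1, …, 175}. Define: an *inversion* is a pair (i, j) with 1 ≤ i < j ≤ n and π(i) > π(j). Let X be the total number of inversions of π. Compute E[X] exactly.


Write X = Σ X_I over the C(175, 2) = 15225 pairs i < j, with X_I the indicator of one inversion.
There are 15225 indicators.
For each fixed pair i < j, the values π(i) and π(j) are two distinct elements of {1, …, 175} in uniformly random order; by symmetry P[π(i) > π(j)] = 1/2.
By linearity: E[X] = 15225 · (1/2) = C(175, 2) · (1/2) = 15225/2 = 15225/2 ≈ 7612.5000.

E[X] = 15225/2 = 7612.5000.


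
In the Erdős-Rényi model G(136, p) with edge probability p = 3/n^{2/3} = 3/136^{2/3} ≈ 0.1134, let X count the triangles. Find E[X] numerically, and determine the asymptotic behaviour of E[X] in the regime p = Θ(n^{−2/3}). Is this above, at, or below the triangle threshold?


Number of potential triangles: C(136, 3) = 410040.
Each occurs with probability p³ ≈ (0.1134)³ ≈ 1.459775e-03.
By linearity: E[X] = C(136, 3)·p³ ≈ 410040 · 1.459775e-03 ≈ 598.5662.
Since α = 2/3 < 1, p = c/n^{2/3} ≫ 1/n is above the triangle threshold p ~ 1/n. Asymptotically E[X] ~ (c³/6)·n^{3(1−α)} = (3³/6)·n^{1} → ∞; triangles are abundant w.h.p.

E[X] ≈ 598.5662; in regime p = Θ(1/n^{2/3}) E[X] diverges (above the triangle threshold p ~ 1/n).


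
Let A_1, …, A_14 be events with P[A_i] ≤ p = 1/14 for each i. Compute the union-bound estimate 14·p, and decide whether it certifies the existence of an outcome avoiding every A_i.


Union bound: P[∪_{i=1}^{14} A_i] ≤ Σ_i P[A_i] ≤ 14·p = 14·(1/14) = 1.
Numerically: 1 ≈ 1.0000000.
Is 1 < 1? NO.
Since the bound 1 is ≥ 1, the union bound is uninformative here; it does NOT by itself certify existence.

14·p = 1 ≈ 1.0000000; existence NOT certified by the union bound.


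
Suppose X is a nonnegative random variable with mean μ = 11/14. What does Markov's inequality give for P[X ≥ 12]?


μ = E[X] = 11/14, a = 12.
Markov: P[X ≥ 12] ≤ μ/a = (11/14)/12 = 11/168.
Numerically: ≈ 0.0655.
(Since a = 12 > μ = 0.7857, the bound 11/168 is < 1 and informative.)

P[X ≥ 12] ≤ 11/168 ≈ 0.0655.


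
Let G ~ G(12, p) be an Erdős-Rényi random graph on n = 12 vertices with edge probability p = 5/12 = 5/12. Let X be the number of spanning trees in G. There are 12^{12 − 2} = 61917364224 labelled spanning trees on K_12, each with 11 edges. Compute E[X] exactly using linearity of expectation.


K_12 has 12^{12 − 2} = 61917364224 labelled spanning trees.
For each such spanning tree H, let X_H = 1 if all 11 edges of H are present in G. Then P[X_H = 1] = p^{11} = (5/12)^{11} = 48828125/743008370688.
By linearity: E[X] = Σ_H E[X_H] = 61917364224 · p^{11} = 61917364224 · 48828125/743008370688 = 48828125/12.
Numerically: E[X] ≈ 4.069e+06.

E[X] = 61917364224 · (5/12)^{11} = 48828125/12 ≈ 4.069e+06.


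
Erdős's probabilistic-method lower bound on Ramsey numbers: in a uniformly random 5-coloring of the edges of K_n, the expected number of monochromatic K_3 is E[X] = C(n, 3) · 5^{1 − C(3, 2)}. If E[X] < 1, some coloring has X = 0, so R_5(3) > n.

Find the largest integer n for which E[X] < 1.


We need C(n, 3) · 5^{1 − 3} < 1, i.e. C(n, 3) < 5^{3 − 1} = 25.
Check values of n near the boundary:
  n = 3: C(3, 3) = 1; 1 < 25? YES
  n = 4: C(4, 3) = 4; 4 < 25? YES
  n = 5: C(5, 3) = 10; 10 < 25? YES
  n = 6: C(6, 3) = 20; 20 < 25? YES
  n = 7: C(7, 3) = 35; 35 < 25? NO
  n = 8: C(8, 3) = 56; 56 < 25? NO
The largest n with C(n, 3) < 25 is n = 6 (where E[X] = 4/5 ≈ 0.800000). Hence R_5(3) > 6, i.e. R_5(3) ≥ 7.

Largest n = 6; hence R_5(3) > 6.


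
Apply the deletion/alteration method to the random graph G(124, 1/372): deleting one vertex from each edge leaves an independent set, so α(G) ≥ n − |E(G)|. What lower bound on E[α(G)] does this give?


E[|E(G)|] = C(124, 2)·p = 7626 · (1/372) = 41/2.
E[α(G)] ≥ n − E[|E(G)|] = 124 − 41/2 = 207/2.
Numerically: ≈ 103.5000.
(This is only a lower bound; the true E[α(G)] may be larger.)

E[α(G)] ≥ 207/2 ≈ 103.5000.


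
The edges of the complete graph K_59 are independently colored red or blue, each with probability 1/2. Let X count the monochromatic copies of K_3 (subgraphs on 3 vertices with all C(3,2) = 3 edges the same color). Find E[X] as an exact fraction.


Let X = Σ_S X_S over the C(59, 3) = 32509 subsets S of size 3, where X_S = 1 if the K_3 on S is monochromatic.
For a fixed S, the K_3 on S has C(3, 2) = 3 edges. P[all 3 edges red] = (1/2)^3, and likewise for blue, so P[monochromatic] = 2·(1/2)^3 = 2^{1 − 3} = 1/4.
By linearity of expectation: E[X] = C(59, 3) · 2^{1 − 3} = 32509 · 1/4 = 32509/4.
Numerically: E[X] ≈ 8127.250.

E[X] = C(59,3)·2^(1−C(3,2)) = 32509/4 ≈ 8127.250.


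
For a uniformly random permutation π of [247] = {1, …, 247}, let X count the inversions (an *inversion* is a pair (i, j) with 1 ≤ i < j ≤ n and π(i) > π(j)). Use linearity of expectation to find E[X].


Write X = Σ X_I over the C(247, 2) = 30381 pairs i < j, with X_I the indicator of one inversion.
There are 30381 indicators.
For each fixed pair i < j, the values π(i) and π(j) are two distinct elements of {1, …, 247} in uniformly random order; by symmetry P[π(i) > π(j)] = 1/2.
By linearity: E[X] = 30381 · (1/2) = C(247, 2) · (1/2) = 30381/2 = 30381/2 ≈ 15190.5000.

E[X] = 30381/2 = 15190.5000.


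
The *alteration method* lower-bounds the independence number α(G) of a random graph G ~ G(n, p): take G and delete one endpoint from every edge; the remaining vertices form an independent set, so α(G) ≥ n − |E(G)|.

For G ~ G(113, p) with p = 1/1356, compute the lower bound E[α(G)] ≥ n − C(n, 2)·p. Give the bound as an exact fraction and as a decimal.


E[|E(G)|] = C(113, 2)·p = 6328 · (1/1356) = 14/3.
E[α(G)] ≥ n − E[|E(G)|] = 113 − 14/3 = 325/3.
Numerically: ≈ 108.3333.
(This is only a lower bound; the true E[α(G)] may be larger.)

E[α(G)] ≥ 325/3 ≈ 108.3333.


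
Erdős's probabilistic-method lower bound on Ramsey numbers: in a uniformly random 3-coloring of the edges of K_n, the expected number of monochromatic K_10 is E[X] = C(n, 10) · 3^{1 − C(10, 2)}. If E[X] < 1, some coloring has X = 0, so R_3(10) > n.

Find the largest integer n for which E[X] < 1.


We need C(n, 10) · 3^{1 − 45} < 1, i.e. C(n, 10) < 3^{45 − 1} = 984770902183611232881.
Check values of n near the boundary:
  n = 569: C(569, 10) = 905357721286137524328; 905357721286137524328 < 984770902183611232881? YES
  n = 570: C(570, 10) = 921524823451961408691; 921524823451961408691 < 984770902183611232881? YES
  n = 571: C(571, 10) = 937951290893172842001; 937951290893172842001 < 984770902183611232881? YES
  n = 572: C(572, 10) = 954640815642161682606; 954640815642161682606 < 984770902183611232881? YES
  n = 573: C(573, 10) = 971597135635805762226; 971597135635805762226 < 984770902183611232881? YES
  n = 574: C(574, 10) = 988824035203816502691; 988824035203816502691 < 984770902183611232881? NO
The largest n with C(n, 10) < 984770902183611232881 is n = 573 (where E[X] = 35985079097622435638/36472996377170786403 ≈ 0.986623). Hence R_3(10) > 573, i.e. R_3(10) ≥ 574.

Largest n = 573; hence R_3(10) > 573.


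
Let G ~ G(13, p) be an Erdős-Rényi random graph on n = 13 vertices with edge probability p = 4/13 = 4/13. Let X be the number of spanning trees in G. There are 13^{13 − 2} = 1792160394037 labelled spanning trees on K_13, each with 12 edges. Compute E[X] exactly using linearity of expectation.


K_13 has 13^{13 − 2} = 1792160394037 labelled spanning trees.
For each such spanning tree H, let X_H = 1 if all 12 edges of H are present in G. Then P[X_H = 1] = p^{12} = (4/13)^{12} = 16777216/23298085122481.
By linearity of expectation: E[X] = Σ_H E[X_H] = 1792160394037 · p^{12} = 1792160394037 · 16777216/23298085122481 = 16777216/13.
Numerically: E[X] ≈ 1.2906e+06.

E[X] = 1792160394037 · (4/13)^{12} = 16777216/13 ≈ 1.2906e+06.


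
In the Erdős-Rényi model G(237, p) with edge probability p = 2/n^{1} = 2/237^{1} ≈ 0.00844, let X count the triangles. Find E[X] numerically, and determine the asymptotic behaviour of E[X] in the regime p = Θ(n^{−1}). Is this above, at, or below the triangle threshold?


Number of potential triangles: C(237, 3) = 2190670.
Each occurs with probability p³ ≈ (0.00844)³ ≈ 6.00959e-07.
By linearity: E[X] = C(237, 3)·p³ ≈ 2190670 · 6.00959e-07 ≈ 1.317.
Here α = 1, so p = 2/n is exactly at the triangle threshold p ~ 1/n. Asymptotically E[X] → c³/6 = 2³/6 = 4/3 ≈ 1.333, a bounded constant. In this regime the triangle count is asymptotically Poisson(c³/6).

E[X] ≈ 1.317; in regime p = Θ(1/n^{1}) E[X] stays bounded (at the triangle threshold p ~ 1/n).


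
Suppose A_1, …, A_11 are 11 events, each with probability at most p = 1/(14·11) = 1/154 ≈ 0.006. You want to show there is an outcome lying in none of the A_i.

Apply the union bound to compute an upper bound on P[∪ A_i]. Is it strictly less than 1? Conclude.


Union bound: P[∪_{i=1}^{11} A_i] ≤ Σ_i P[A_i] ≤ 11·p = 11·(1/154) = 1/14.
Numerically: 1/14 ≈ 0.071.
Is 1/14 < 1? YES.
Since P[∪ A_i] ≤ 1/14 < 1, the complement has P[∩ A_i^c] ≥ 1 − 1/14 = 13/14 > 0, so some outcome avoids every A_i.

11·p = 1/14 ≈ 0.071; existence CERTIFIED by the union bound.


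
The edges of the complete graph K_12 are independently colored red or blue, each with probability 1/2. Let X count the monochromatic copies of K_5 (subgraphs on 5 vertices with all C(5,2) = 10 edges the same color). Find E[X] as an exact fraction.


Let X = Σ_S X_S over the C(12, 5) = 792 subsets S of size 5, where X_S = 1 if the K_5 on S is monochromatic.
For a fixed S, the K_5 on S has C(5, 2) = 10 edges. P[all 10 edges red] = (1/2)^10, and likewise for blue, so P[monochromatic] = 2·(1/2)^10 = 2^{1 − 10} = 1/512.
By linearity of expectation: E[X] = C(12, 5) · 2^{1 − 10} = 792 · 1/512 = 99/64.
Numerically: E[X] ≈ 1.5469.

E[X] = C(12,5)·2^(1−C(5,2)) = 99/64 ≈ 1.5469.


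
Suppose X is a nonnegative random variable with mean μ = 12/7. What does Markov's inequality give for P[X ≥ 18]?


μ = E[X] = 12/7, a = 18.
Markov: P[X ≥ 18] ≤ μ/a = (12/7)/18 = 2/21.
Numerically: ≈ 0.095.
(Since a = 18 > μ = 1.714, the bound 2/21 is < 1 and informative.)

P[X ≥ 18] ≤ 2/21 ≈ 0.095.


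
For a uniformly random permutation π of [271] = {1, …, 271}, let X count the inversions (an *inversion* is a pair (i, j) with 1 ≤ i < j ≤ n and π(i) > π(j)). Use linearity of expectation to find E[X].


Write X = Σ X_I over the C(271, 2) = 36585 pairs i < j, with X_I the indicator of one inversion.
There are 36585 indicators.
For each fixed pair i < j, the values π(i) and π(j) are two distinct elements of {1, …, 271} in uniformly random order; by symmetry P[π(i) > π(j)] = 1/2.
By linearity: E[X] = 36585 · (1/2) = C(271, 2) · (1/2) = 36585/2 = 36585/2 ≈ 18292.50000.

E[X] = 36585/2 = 18292.50000.


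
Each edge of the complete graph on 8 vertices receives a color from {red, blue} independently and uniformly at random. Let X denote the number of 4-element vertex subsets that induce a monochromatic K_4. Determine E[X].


Let X = Σ_S X_S over the C(8, 4) = 70 subsets S of size 4, where X_S = 1 if the K_4 on S is monochromatic.
For a fixed S, the K_4 on S has C(4, 2) = 6 edges. P[all 6 edges red] = (1/2)^6, and likewise for blue, so P[monochromatic] = 2·(1/2)^6 = 2^{1 − 6} = 1/32.
By linearity of expectation: E[X] = C(8, 4) · 2^{1 − 6} = 70 · 1/32 = 35/16.
Numerically: E[X] ≈ 2.187500.

E[X] = C(8,4)·2^(1−C(4,2)) = 35/16 ≈ 2.187500.


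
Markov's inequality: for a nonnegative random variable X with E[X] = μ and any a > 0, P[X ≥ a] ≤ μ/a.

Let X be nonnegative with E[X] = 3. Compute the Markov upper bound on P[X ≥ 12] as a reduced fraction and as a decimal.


μ = E[X] = 3, a = 12.
Markov: P[X ≥ 12] ≤ μ/a = (3)/12 = 1/4.
Numerically: ≈ 0.250000.
(Since a = 12 > μ = 3.000000, the bound 1/4 is < 1 and informative.)

P[X ≥ 12] ≤ 1/4 ≈ 0.250000.


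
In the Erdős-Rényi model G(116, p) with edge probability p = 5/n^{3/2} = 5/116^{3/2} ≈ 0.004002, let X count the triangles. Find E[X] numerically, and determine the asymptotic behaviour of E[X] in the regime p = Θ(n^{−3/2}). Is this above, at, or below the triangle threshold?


Number of potential triangles: C(116, 3) = 253460.
Each occurs with probability p³ ≈ (0.004002)³ ≈ 6.409868e-08.
By linearity: E[X] = C(116, 3)·p³ ≈ 253460 · 6.409868e-08 ≈ 0.0162.
Since α = 3/2 > 1, p = c/n^{3/2} = o(1/n) is below the triangle threshold p ~ 1/n. Asymptotically E[X] ~ (c³/6)·n^{3(1−α)} = (5³/6)·n^{-1.5} → 0, so by Markov's inequality G has no triangles w.h.p.

E[X] ≈ 0.0162; in regime p = Θ(1/n^{3/2}) E[X] tends to 0 (below the triangle threshold p ~ 1/n).


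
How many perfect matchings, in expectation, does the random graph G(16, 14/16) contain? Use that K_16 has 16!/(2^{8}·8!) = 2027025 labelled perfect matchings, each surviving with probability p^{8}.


K_16 has 16!/(2^{8}·8!) = 2027025 labelled perfect matchings.
For each such perfect matching H, let X_H = 1 if all 8 edges of H are present in G. Then P[X_H = 1] = p^{8} = (7/8)^{8} = 5764801/16777216.
By linearity: E[X] = Σ_H E[X_H] = 2027025 · p^{8} = 2027025 · 5764801/16777216 = 11685395747025/16777216.
Numerically: E[X] ≈ 6.965e+05.

E[X] = 2027025 · (7/8)^{8} = 11685395747025/16777216 ≈ 6.965e+05.


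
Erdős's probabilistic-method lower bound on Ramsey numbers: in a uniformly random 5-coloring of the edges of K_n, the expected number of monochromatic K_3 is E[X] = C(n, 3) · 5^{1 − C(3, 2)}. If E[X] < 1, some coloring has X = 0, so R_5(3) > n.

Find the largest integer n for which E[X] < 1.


We need C(n, 3) · 5^{1 − 3} < 1, i.e. C(n, 3) < 5^{3 − 1} = 25.
Check values of n near the boundary:
  n = 3: C(3, 3) = 1; 1 < 25? YES
  n = 4: C(4, 3) = 4; 4 < 25? YES
  n = 5: C(5, 3) = 10; 10 < 25? YES
  n = 6: C(6, 3) = 20; 20 < 25? YES
  n = 7: C(7, 3) = 35; 35 < 25? NO
  n = 8: C(8, 3) = 56; 56 < 25? NO
  n = 9: C(9, 3) = 84; 84 < 25? NO
The largest n with C(n, 3) < 25 is n = 6 (where E[X] = 4/5 ≈ 0.80000). Hence R_5(3) > 6, i.e. R_5(3) ≥ 7.

Largest n = 6; hence R_5(3) > 6.


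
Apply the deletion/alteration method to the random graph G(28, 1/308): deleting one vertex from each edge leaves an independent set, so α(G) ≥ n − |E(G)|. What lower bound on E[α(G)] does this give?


E[|E(G)|] = C(28, 2)·p = 378 · (1/308) = 27/22.
E[α(G)] ≥ n − E[|E(G)|] = 28 − 27/22 = 589/22.
Numerically: ≈ 26.773.
(This is only a lower bound; the true E[α(G)] may be larger.)

E[α(G)] ≥ 589/22 ≈ 26.773.


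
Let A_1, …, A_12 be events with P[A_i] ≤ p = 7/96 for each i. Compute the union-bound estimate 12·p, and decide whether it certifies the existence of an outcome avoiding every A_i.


Union bound: P[∪_{i=1}^{12} A_i] ≤ Σ_i P[A_i] ≤ 12·p = 12·(7/96) = 7/8.
Numerically: 7/8 ≈ 0.87500.
Is 7/8 < 1? YES.
Since P[∪ A_i] ≤ 7/8 < 1, the complement has P[∩ A_i^c] ≥ 1 − 7/8 = 1/8 > 0, so some outcome avoids every A_i.

12·p = 7/8 ≈ 0.87500; existence CERTIFIED by the union bound.


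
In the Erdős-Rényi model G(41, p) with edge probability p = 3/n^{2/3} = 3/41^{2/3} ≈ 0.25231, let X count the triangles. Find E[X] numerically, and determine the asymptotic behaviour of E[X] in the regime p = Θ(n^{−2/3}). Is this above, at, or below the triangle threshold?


Number of potential triangles: C(41, 3) = 10660.
Each occurs with probability p³ ≈ (0.25231)³ ≈ 1.6061868e-02.
By linearity: E[X] = C(41, 3)·p³ ≈ 10660 · 1.6061868e-02 ≈ 171.21951.
Since α = 2/3 < 1, p = c/n^{2/3} ≫ 1/n is above the triangle threshold p ~ 1/n. Asymptotically E[X] ~ (c³/6)·n^{3(1−α)} = (3³/6)·n^{1} → ∞; triangles are abundant w.h.p.

E[X] ≈ 171.21951; in regime p = Θ(1/n^{2/3}) E[X] diverges (above the triangle threshold p ~ 1/n).


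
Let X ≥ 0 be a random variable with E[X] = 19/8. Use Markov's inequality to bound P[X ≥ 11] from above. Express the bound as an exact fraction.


μ = E[X] = 19/8, a = 11.
Markov: P[X ≥ 11] ≤ μ/a = (19/8)/11 = 19/88.
Numerically: ≈ 0.21591.
(Since a = 11 > μ = 2.37500, the bound 19/88 is < 1 and informative.)

P[X ≥ 11] ≤ 19/88 ≈ 0.21591.


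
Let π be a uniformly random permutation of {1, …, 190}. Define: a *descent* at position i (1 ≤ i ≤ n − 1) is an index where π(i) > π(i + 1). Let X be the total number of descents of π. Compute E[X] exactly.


Write X = Σ X_I over i = 1, …, 189, with X_I the indicator of one descent.
There are 189 indicators.
For each fixed i, the pair (π(i), π(i+1)) is a uniformly random ordered pair of distinct values from {1, …, 190}; by symmetry P[π(i) > π(i+1)] = 1/2.
By linearity: E[X] = 189 · (1/2) = (190 − 1) · (1/2) = 189/2 ≈ 94.50000.

E[X] = 189/2 = 94.50000.


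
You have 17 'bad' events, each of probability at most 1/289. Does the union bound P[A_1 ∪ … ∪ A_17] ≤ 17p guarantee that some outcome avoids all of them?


Union bound: P[∪_{i=1}^{17} A_i] ≤ Σ_i P[A_i] ≤ 17·p = 17·(1/289) = 1/17.
Numerically: 1/17 ≈ 0.059.
Is 1/17 < 1? YES.
Since P[∪ A_i] ≤ 1/17 < 1, the complement has P[∩ A_i^c] ≥ 1 − 1/17 = 16/17 > 0, so some outcome avoids every A_i.

17·p = 1/17 ≈ 0.059; existence CERTIFIED by the union bound.


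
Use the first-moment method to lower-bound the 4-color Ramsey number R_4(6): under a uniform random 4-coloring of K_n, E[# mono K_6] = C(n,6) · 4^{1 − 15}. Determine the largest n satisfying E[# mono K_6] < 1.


We need C(n, 6) · 4^{1 − 15} < 1, i.e. C(n, 6) < 4^{15 − 1} = 268435456.
Check values of n near the boundary:
  n = 73: C(73, 6) = 170230452; 170230452 < 268435456? YES
  n = 74: C(74, 6) = 185250786; 185250786 < 268435456? YES
  n = 75: C(75, 6) = 201359550; 201359550 < 268435456? YES
  n = 76: C(76, 6) = 218618940; 218618940 < 268435456? YES
  n = 77: C(77, 6) = 237093780; 237093780 < 268435456? YES
  n = 78: C(78, 6) = 256851595; 256851595 < 268435456? YES
  n = 79: C(79, 6) = 277962685; 277962685 < 268435456? NO
  n = 80: C(80, 6) = 300500200; 300500200 < 268435456? NO
  n = 81: C(81, 6) = 324540216; 324540216 < 268435456? NO
The largest n with C(n, 6) < 268435456 is n = 78 (where E[X] = 256851595/268435456 ≈ 0.956847). Hence R_4(6) > 78, i.e. R_4(6) ≥ 79.

Largest n = 78; hence R_4(6) > 78.


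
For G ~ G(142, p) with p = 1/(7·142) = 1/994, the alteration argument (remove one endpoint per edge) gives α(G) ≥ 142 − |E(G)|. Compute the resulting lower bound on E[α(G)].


E[|E(G)|] = C(142, 2)·p = 10011 · (1/994) = 141/14.
E[α(G)] ≥ n − E[|E(G)|] = 142 − 141/14 = 1847/14.
Numerically: ≈ 131.928571.
(This is only a lower bound; the true E[α(G)] may be larger.)

E[α(G)] ≥ 1847/14 ≈ 131.928571.


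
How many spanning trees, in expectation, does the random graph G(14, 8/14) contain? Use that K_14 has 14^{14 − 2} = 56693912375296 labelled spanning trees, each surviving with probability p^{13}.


K_14 has 14^{14 − 2} = 56693912375296 labelled spanning trees.
For each such spanning tree H, let X_H = 1 if all 13 edges of H are present in G. Then P[X_H = 1] = p^{13} = (4/7)^{13} = 67108864/96889010407.
By linearity of expectation: E[X] = Σ_H E[X_H] = 56693912375296 · p^{13} = 56693912375296 · 67108864/96889010407 = 274877906944/7.
Numerically: E[X] ≈ 3.93e+10.

E[X] = 56693912375296 · (4/7)^{13} = 274877906944/7 ≈ 3.93e+10.


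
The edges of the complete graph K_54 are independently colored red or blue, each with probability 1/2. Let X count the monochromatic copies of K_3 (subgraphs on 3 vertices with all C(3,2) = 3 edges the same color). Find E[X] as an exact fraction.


Let X = Σ_S X_S over the C(54, 3) = 24804 subsets S of size 3, where X_S = 1 if the K_3 on S is monochromatic.
For a fixed S, the K_3 on S has C(3, 2) = 3 edges. P[all 3 edges red] = (1/2)^3, and likewise for blue, so P[monochromatic] = 2·(1/2)^3 = 2^{1 − 3} = 1/4.
Summing: E[X] = C(54, 3) · 2^{1 − 3} = 24804 · 1/4 = 6201.
Numerically: E[X] ≈ 6201.000.

E[X] = C(54,3)·2^(1−C(3,2)) = 6201 ≈ 6201.000.


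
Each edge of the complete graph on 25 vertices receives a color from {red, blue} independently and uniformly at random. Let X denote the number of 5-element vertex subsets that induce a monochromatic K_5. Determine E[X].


Let X = Σ_S X_S over the C(25, 5) = 53130 subsets S of size 5, where X_S = 1 if the K_5 on S is monochromatic.
For a fixed S, the K_5 on S has C(5, 2) = 10 edges. P[all 10 edges red] = (1/2)^10, and likewise for blue, so P[monochromatic] = 2·(1/2)^10 = 2^{1 − 10} = 1/512.
By linearity of expectation: E[X] = C(25, 5) · 2^{1 − 10} = 53130 · 1/512 = 26565/256.
Numerically: E[X] ≈ 103.7695.

E[X] = C(25,5)·2^(1−C(5,2)) = 26565/256 ≈ 103.7695.


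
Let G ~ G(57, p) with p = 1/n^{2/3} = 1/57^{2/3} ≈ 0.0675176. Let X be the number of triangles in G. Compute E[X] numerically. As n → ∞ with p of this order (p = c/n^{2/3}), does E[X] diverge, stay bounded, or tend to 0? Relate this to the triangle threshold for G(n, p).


Number of potential triangles: C(57, 3) = 29260.
Each occurs with probability p³ ≈ (0.0675176)³ ≈ 3.07787011e-04.
By linearity: E[X] = C(57, 3)·p³ ≈ 29260 · 3.07787011e-04 ≈ 9.005848.
Since α = 2/3 < 1, p = c/n^{2/3} ≫ 1/n is above the triangle threshold p ~ 1/n. Asymptotically E[X] ~ (c³/6)·n^{3(1−α)} = (1³/6)·n^{1} → ∞; triangles are abundant w.h.p.

E[X] ≈ 9.005848; in regime p = Θ(1/n^{2/3}) E[X] diverges (above the triangle threshold p ~ 1/n).


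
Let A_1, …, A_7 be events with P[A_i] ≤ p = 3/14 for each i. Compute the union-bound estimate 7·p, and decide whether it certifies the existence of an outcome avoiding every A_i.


Union bound: P[∪_{i=1}^{7} A_i] ≤ Σ_i P[A_i] ≤ 7·p = 7·(3/14) = 3/2.
Numerically: 3/2 ≈ 1.5000000.
Is 3/2 < 1? NO.
Since the bound 3/2 is ≥ 1, the union bound is uninformative here; it does NOT by itself certify existence.

7·p = 3/2 ≈ 1.5000000; existence NOT certified by the union bound.


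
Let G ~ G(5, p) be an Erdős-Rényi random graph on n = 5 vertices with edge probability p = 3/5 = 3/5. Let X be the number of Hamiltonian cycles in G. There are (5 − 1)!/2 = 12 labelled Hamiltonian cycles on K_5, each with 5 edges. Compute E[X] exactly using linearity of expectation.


K_5 has (5 − 1)!/2 = 12 labelled Hamiltonian cycles.
For each such Hamiltonian cycle H, let X_H = 1 if all 5 edges of H are present in G. Then P[X_H = 1] = p^{5} = (3/5)^{5} = 243/3125.
By linearity: E[X] = Σ_H E[X_H] = 12 · p^{5} = 12 · 243/3125 = 2916/3125.
Numerically: E[X] ≈ 0.933.

E[X] = 12 · (3/5)^{5} = 2916/3125 ≈ 0.933.


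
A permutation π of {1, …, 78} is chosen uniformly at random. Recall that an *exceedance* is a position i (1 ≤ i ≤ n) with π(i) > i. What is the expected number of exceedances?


Write X = Σ_{i=1}^{78} X_i, where X_i = 1_{π(i) > i}.
For each fixed i, π(i) is uniform over {1, …, 78} (marginal of a uniform permutation), so P[π(i) > i] = (n − i)/n. Summing: Σ_{i=1}^{78} (n − i)/n = (0 + 1 + … + 77)/78 = 78(78 − 1)/(2·78) = (78 − 1)/2.
Hence E[X] = Σ_{i=1}^{78} (78 − i)/78 = 77/2 ≈ 38.50000.

E[X] = 77/2 = 38.50000.


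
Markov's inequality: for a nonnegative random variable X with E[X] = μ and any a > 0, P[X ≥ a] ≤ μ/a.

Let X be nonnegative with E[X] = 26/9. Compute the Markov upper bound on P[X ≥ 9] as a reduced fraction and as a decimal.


μ = E[X] = 26/9, a = 9.
Markov: P[X ≥ 9] ≤ μ/a = (26/9)/9 = 26/81.
Numerically: ≈ 0.321.
(Since a = 9 > μ = 2.889, the bound 26/81 is < 1 and informative.)

P[X ≥ 9] ≤ 26/81 ≈ 0.321.


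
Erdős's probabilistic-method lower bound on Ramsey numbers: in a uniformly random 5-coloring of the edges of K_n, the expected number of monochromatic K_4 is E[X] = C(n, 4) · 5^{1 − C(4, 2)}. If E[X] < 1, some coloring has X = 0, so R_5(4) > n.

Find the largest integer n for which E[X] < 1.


We need C(n, 4) · 5^{1 − 6} < 1, i.e. C(n, 4) < 5^{6 − 1} = 3125.
Check values of n near the boundary:
  n = 14: C(14, 4) = 1001; 1001 < 3125? YES
  n = 15: C(15, 4) = 1365; 1365 < 3125? YES
  n = 16: C(16, 4) = 1820; 1820 < 3125? YES
  n = 17: C(17, 4) = 2380; 2380 < 3125? YES
  n = 18: C(18, 4) = 3060; 3060 < 3125? YES
  n = 19: C(19, 4) = 3876; 3876 < 3125? NO
  n = 20: C(20, 4) = 4845; 4845 < 3125? NO
The largest n with C(n, 4) < 3125 is n = 18 (where E[X] = 612/625 ≈ 0.9792000). Hence R_5(4) > 18, i.e. R_5(4) ≥ 19.

Largest n = 18; hence R_5(4) > 18.


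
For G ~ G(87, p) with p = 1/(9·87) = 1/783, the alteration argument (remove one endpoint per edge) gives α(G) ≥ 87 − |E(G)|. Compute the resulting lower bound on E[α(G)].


E[|E(G)|] = C(87, 2)·p = 3741 · (1/783) = 43/9.
E[α(G)] ≥ n − E[|E(G)|] = 87 − 43/9 = 740/9.
Numerically: ≈ 82.22222.
(This is only a lower bound; the true E[α(G)] may be larger.)

E[α(G)] ≥ 740/9 ≈ 82.22222.


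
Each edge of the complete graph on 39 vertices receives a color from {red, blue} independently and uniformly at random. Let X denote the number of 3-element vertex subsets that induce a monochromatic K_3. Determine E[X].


Let X = Σ_S X_S over the C(39, 3) = 9139 subsets S of size 3, where X_S = 1 if the K_3 on S is monochromatic.
For a fixed S, the K_3 on S has C(3, 2) = 3 edges. P[all 3 edges red] = (1/2)^3, and likewise for blue, so P[monochromatic] = 2·(1/2)^3 = 2^{1 − 3} = 1/4.
Summing: E[X] = C(39, 3) · 2^{1 − 3} = 9139 · 1/4 = 9139/4.
Numerically: E[X] ≈ 2284.7500.

E[X] = C(39,3)·2^(1−C(3,2)) = 9139/4 ≈ 2284.7500.


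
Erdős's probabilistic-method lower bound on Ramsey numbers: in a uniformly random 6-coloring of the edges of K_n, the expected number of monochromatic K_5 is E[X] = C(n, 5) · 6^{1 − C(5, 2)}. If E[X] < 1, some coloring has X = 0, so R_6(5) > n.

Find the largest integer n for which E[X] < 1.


We need C(n, 5) · 6^{1 − 10} < 1, i.e. C(n, 5) < 6^{10 − 1} = 10077696.
Check values of n near the boundary:
  n = 62: C(62, 5) = 6471002; 6471002 < 10077696? YES
  n = 63: C(63, 5) = 7028847; 7028847 < 10077696? YES
  n = 64: C(64, 5) = 7624512; 7624512 < 10077696? YES
  n = 65: C(65, 5) = 8259888; 8259888 < 10077696? YES
  n = 66: C(66, 5) = 8936928; 8936928 < 10077696? YES
  n = 67: C(67, 5) = 9657648; 9657648 < 10077696? YES
  n = 68: C(68, 5) = 10424128; 10424128 < 10077696? NO
  n = 69: C(69, 5) = 11238513; 11238513 < 10077696? NO
  n = 70: C(70, 5) = 12103014; 12103014 < 10077696? NO
The largest n with C(n, 5) < 10077696 is n = 67 (where E[X] = 67067/69984 ≈ 0.9583190). Hence R_6(5) > 67, i.e. R_6(5) ≥ 68.

Largest n = 67; hence R_6(5) > 67.


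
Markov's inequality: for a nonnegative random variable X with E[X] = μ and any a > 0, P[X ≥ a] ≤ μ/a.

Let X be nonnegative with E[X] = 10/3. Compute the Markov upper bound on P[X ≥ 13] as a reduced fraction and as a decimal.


μ = E[X] = 10/3, a = 13.
Markov: P[X ≥ 13] ≤ μ/a = (10/3)/13 = 10/39.
Numerically: ≈ 0.2564.
(Since a = 13 > μ = 3.3333, the bound 10/39 is < 1 and informative.)

P[X ≥ 13] ≤ 10/39 ≈ 0.2564.


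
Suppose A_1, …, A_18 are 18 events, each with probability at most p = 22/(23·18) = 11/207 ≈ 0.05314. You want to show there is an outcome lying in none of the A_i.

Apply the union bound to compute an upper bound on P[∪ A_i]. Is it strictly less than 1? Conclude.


Union bound: P[∪_{i=1}^{18} A_i] ≤ Σ_i P[A_i] ≤ 18·p = 18·(11/207) = 22/23.
Numerically: 22/23 ≈ 0.95652.
Is 22/23 < 1? YES.
Since P[∪ A_i] ≤ 22/23 < 1, the complement has P[∩ A_i^c] ≥ 1 − 22/23 = 1/23 > 0, so some outcome avoids every A_i.

18·p = 22/23 ≈ 0.95652; existence CERTIFIED by the union bound.


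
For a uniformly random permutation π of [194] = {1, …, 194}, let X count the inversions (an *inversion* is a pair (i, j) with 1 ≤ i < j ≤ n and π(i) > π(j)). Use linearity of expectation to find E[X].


Write X = Σ X_I over the C(194, 2) = 18721 pairs i < j, with X_I the indicator of one inversion.
There are 18721 indicators.
For each fixed pair i < j, the values π(i) and π(j) are two distinct elements of {1, …, 194} in uniformly random order; by symmetry P[π(i) > π(j)] = 1/2.
By linearity: E[X] = 18721 · (1/2) = C(194, 2) · (1/2) = 18721/2 = 18721/2 ≈ 9360.50000.

E[X] = 18721/2 = 9360.50000.


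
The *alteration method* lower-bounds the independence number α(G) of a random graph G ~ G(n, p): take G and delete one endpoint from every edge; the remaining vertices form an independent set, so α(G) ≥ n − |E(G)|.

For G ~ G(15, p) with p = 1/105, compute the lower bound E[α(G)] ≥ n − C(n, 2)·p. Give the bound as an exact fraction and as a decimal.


E[|E(G)|] = C(15, 2)·p = 105 · (1/105) = 1.
E[α(G)] ≥ n − E[|E(G)|] = 15 − 1 = 14.
Numerically: ≈ 14.0000.
(This is only a lower bound; the true E[α(G)] may be larger.)

E[α(G)] ≥ 14 ≈ 14.0000.


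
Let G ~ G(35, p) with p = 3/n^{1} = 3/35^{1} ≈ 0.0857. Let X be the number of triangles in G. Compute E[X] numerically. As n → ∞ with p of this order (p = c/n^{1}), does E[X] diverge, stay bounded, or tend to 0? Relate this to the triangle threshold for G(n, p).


Number of potential triangles: C(35, 3) = 6545.
Each occurs with probability p³ ≈ (0.0857)³ ≈ 6.29738e-04.
By linearity: E[X] = C(35, 3)·p³ ≈ 6545 · 6.29738e-04 ≈ 4.122.
Here α = 1, so p = 3/n is exactly at the triangle threshold p ~ 1/n. Asymptotically E[X] → c³/6 = 3³/6 = 9/2 ≈ 4.500, a bounded constant. In this regime the triangle count is asymptotically Poisson(c³/6).

E[X] ≈ 4.122; in regime p = Θ(1/n^{1}) E[X] stays bounded (at the triangle threshold p ~ 1/n).


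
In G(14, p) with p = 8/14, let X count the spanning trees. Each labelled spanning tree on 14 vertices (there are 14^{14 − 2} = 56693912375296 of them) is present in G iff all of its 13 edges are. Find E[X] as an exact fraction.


K_14 has 14^{14 − 2} = 56693912375296 labelled spanning trees.
For each such spanning tree H, let X_H = 1 if all 13 edges of H are present in G. Then P[X_H = 1] = p^{13} = (4/7)^{13} = 67108864/96889010407.
By linearity of expectation: E[X] = Σ_H E[X_H] = 56693912375296 · p^{13} = 56693912375296 · 67108864/96889010407 = 274877906944/7.
Numerically: E[X] ≈ 3.92683e+10.

E[X] = 56693912375296 · (4/7)^{13} = 274877906944/7 ≈ 3.92683e+10.


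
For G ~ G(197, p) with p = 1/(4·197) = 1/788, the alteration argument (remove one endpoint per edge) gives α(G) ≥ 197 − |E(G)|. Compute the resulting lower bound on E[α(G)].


E[|E(G)|] = C(197, 2)·p = 19306 · (1/788) = 49/2.
E[α(G)] ≥ n − E[|E(G)|] = 197 − 49/2 = 345/2.
Numerically: ≈ 172.500000.
(This is only a lower bound; the true E[α(G)] may be larger.)

E[α(G)] ≥ 345/2 ≈ 172.500000.


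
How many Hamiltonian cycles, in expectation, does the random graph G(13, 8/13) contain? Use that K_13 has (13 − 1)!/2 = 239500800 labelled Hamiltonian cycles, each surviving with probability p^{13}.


K_13 has (13 − 1)!/2 = 239500800 labelled Hamiltonian cycles.
For each such Hamiltonian cycle H, let X_H = 1 if all 13 edges of H are present in G. Then P[X_H = 1] = p^{13} = (8/13)^{13} = 549755813888/302875106592253.
Summing the indicators: E[X] = Σ_H E[X_H] = 239500800 · p^{13} = 239500800 · 549755813888/302875106592253 = 131666957230827110400/302875106592253.
Numerically: E[X] ≈ 4.35e+05.

E[X] = 239500800 · (8/13)^{13} = 131666957230827110400/302875106592253 ≈ 4.35e+05.


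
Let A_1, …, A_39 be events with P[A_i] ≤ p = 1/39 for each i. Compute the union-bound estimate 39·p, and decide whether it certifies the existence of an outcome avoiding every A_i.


Union bound: P[∪_{i=1}^{39} A_i] ≤ Σ_i P[A_i] ≤ 39·p = 39·(1/39) = 1.
Numerically: 1 ≈ 1.0000.
Is 1 < 1? NO.
Since the bound 1 is ≥ 1, the union bound is uninformative here; it does NOT by itself certify existence.

39·p = 1 ≈ 1.0000; existence NOT certified by the union bound.


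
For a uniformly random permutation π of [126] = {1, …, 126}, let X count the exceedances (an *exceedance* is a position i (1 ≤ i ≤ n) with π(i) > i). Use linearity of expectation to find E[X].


Write X = Σ_{i=1}^{126} X_i, where X_i = 1_{π(i) > i}.
For each fixed i, π(i) is uniform over {1, …, 126} (marginal of a uniform permutation), so P[π(i) > i] = (n − i)/n. Summing: Σ_{i=1}^{126} (n − i)/n = (0 + 1 + … + 125)/126 = 126(126 − 1)/(2·126) = (126 − 1)/2.
Hence E[X] = Σ_{i=1}^{126} (126 − i)/126 = 125/2 ≈ 62.50000.

E[X] = 125/2 = 62.50000.


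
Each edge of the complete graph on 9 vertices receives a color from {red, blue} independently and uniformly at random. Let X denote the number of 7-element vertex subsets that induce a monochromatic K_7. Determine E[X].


Let X = Σ_S X_S over the C(9, 7) = 36 subsets S of size 7, where X_S = 1 if the K_7 on S is monochromatic.
For a fixed S, the K_7 on S has C(7, 2) = 21 edges. P[all 21 edges red] = (1/2)^21, and likewise for blue, so P[monochromatic] = 2·(1/2)^21 = 2^{1 − 21} = 1/1048576.
Summing: E[X] = C(9, 7) · 2^{1 − 21} = 36 · 1/1048576 = 9/262144.
Numerically: E[X] ≈ 0.000034.

E[X] = C(9,7)·2^(1−C(7,2)) = 9/262144 ≈ 0.000034.


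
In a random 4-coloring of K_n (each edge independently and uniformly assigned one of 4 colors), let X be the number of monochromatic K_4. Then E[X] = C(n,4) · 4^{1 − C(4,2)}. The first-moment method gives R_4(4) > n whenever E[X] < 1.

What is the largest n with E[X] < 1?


We need C(n, 4) · 4^{1 − 6} < 1, i.e. C(n, 4) < 4^{6 − 1} = 1024.
Check values of n near the boundary:
  n = 9: C(9, 4) = 126; 126 < 1024? YES
  n = 10: C(10, 4) = 210; 210 < 1024? YES
  n = 11: C(11, 4) = 330; 330 < 1024? YES
  n = 12: C(12, 4) = 495; 495 < 1024? YES
  n = 13: C(13, 4) = 715; 715 < 1024? YES
  n = 14: C(14, 4) = 1001; 1001 < 1024? YES
  n = 15: C(15, 4) = 1365; 1365 < 1024? NO
  n = 16: C(16, 4) = 1820; 1820 < 1024? NO
The largest n with C(n, 4) < 1024 is n = 14 (where E[X] = 1001/1024 ≈ 0.9775391). Hence R_4(4) > 14, i.e. R_4(4) ≥ 15.

Largest n = 14; hence R_4(4) > 14.


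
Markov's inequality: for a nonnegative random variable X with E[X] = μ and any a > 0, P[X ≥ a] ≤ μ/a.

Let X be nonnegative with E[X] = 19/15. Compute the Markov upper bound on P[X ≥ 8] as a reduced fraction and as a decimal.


μ = E[X] = 19/15, a = 8.
Markov: P[X ≥ 8] ≤ μ/a = (19/15)/8 = 19/120.
Numerically: ≈ 0.1583.
(Since a = 8 > μ = 1.2667, the bound 19/120 is < 1 and informative.)

P[X ≥ 8] ≤ 19/120 ≈ 0.1583.


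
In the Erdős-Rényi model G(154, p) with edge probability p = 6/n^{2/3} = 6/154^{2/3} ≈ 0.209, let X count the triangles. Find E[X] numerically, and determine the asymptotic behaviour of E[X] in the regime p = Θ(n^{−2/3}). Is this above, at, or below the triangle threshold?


Number of potential triangles: C(154, 3) = 596904.
Each occurs with probability p³ ≈ (0.209)³ ≈ 9.10778e-03.
By linearity: E[X] = C(154, 3)·p³ ≈ 596904 · 9.10778e-03 ≈ 5436.468.
Since α = 2/3 < 1, p = c/n^{2/3} ≫ 1/n is above the triangle threshold p ~ 1/n. Asymptotically E[X] ~ (c³/6)·n^{3(1−α)} = (6³/6)·n^{1} → ∞; triangles are abundant w.h.p.

E[X] ≈ 5436.468; in regime p = Θ(1/n^{2/3}) E[X] diverges (above the triangle threshold p ~ 1/n).
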